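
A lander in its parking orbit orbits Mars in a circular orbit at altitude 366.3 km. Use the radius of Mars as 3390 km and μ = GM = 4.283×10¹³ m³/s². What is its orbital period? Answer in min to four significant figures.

T ≈ 116.5 min

r = 3390 + 366.3 = 3756.3 km = 3.7563×10⁶ m.
Kepler's third law: T = 2π√(r³/μ) = 2π√((3.756×10⁶)³ / 4.283×10¹³).
r³/μ = 1.237×10⁶ s², so T = 2π × 1.112×10³ = 6.990×10³ s.
Converting: 6.990×10³ s ÷ 60.00 = 116.5 min.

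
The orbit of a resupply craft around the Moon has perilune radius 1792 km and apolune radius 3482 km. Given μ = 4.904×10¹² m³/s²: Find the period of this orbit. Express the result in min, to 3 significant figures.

Semi-major axis a = (r_p + r_a)/2 = (1792.0 + 3482.0)/2 = 2637.0 km = 2.637×10⁶ m.
By Kepler's third law T = 2π√(a³/μ) = 2π × 1.934×10³ = 1.215×10⁴ s.
= 202.5 min.

T ≈ 202 min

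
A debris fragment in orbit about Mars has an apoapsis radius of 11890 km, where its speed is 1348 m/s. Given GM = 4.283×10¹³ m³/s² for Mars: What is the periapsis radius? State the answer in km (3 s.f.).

r_a = 1.189×10⁷ m.
Specific energy ε = v²/2 − μ/r = -2.694×10⁶ J/kg, so a = −μ/(2ε) = 7.950×10⁶ m.
The apsides satisfy r_p + r_a = 2a, so the periapsis radius is 2a − r_a = 4.010×10⁶ m = 4010.4 km.

periapsis radius ≈ 4010 km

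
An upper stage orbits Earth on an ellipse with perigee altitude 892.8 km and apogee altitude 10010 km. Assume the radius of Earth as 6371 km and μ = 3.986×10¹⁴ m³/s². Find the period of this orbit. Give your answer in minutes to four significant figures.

r_p = 6371 + 892.8 = 7263.8 km = 7.2638×10⁶ m.
r_a = 6371 + 10010 = 16381 km = 1.6381×10⁷ m.
Semi-major axis a = (r_p + r_a)/2 = (7263.8 + 16381)/2 = 11822 km = 1.182×10⁷ m.
By Kepler's third law T = 2π√(a³/μ) = 2π × 2.036×10³ = 1.279×10⁴ s.
= 213.2 minutes.

T ≈ 213.2 minutes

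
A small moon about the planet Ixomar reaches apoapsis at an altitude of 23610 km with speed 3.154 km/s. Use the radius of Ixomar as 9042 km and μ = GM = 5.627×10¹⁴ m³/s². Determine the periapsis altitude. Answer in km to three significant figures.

r_a = 9042 + 23610 = 32652 km = 3.265×10⁷ m.
Specific energy ε = v²/2 − μ/r = -1.226×10⁷ J/kg, so a = −μ/(2ε) = 2.295×10⁷ m.
The apsides satisfy r_p + r_a = 2a, so the periapsis radius is 2a − r_a = 1.325×10⁷ m = 13248 km.
Periapsis altitude = 13248 − 9042 = 4205.5 km.

periapsis altitude ≈ 4210 km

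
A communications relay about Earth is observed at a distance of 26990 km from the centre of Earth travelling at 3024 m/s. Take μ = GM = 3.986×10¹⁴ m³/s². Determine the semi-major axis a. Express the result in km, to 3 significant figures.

a ≈ 19500 km

r = 2.699×10⁷ m.
Specific orbital energy ε = v²/2 − μ/r = (3024)²/2 − 3.986×10¹⁴/2.699×10⁷ = -1.020×10⁷ J/kg.
Since ε = −μ/(2a), a = −μ/(2ε) = 1.955×10⁷ m = 19547 km.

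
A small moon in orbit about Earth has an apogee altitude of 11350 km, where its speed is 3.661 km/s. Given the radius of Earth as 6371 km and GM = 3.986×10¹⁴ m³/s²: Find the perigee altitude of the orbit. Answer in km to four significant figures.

r_a = 6371 + 11350 = 17721 km = 1.772×10⁷ m.
Specific energy ε = v²/2 − μ/r = -1.579×10⁷ J/kg, so a = −μ/(2ε) = 1.262×10⁷ m.
The apsides satisfy r_p + r_a = 2a, so the perigee radius is 2a − r_a = 7.520×10⁶ m = 7520.2 km.
Perigee altitude = 7520.2 − 6371 = 1149.2 km.

perigee altitude ≈ 1149 km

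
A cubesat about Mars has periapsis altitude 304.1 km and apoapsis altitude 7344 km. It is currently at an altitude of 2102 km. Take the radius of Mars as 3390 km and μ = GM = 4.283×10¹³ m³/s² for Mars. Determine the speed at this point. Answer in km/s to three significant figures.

r_p = 3390 + 304.1 = 3694.1 km = 3.6941×10⁶ m.
r_a = 3390 + 7344 = 10734 km = 1.0734×10⁷ m.
r = 3390 + 2102 = 5492.0 km = 5.492×10⁶ m.
Semi-major axis a = (r_p + r_a)/2 = 7214.1 km = 7.214×10⁶ m.
Vis-viva: v² = μ(2/r − 1/a) = 4.283×10¹³ × (3.642×10⁻⁷ − 1.386×10⁻⁷) = 9.660×10⁶ m²/s².
v = 3108 m/s = 3.108 km/s.

v ≈ 3.11 km/s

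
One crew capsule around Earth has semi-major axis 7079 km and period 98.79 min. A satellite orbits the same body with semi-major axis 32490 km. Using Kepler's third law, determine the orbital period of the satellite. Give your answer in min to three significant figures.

T₂ ≈ 971 min

Kepler's third law: T² ∝ a³, so T₂ = T₁ (a₂/a₁)^(3/2).
a₂/a₁ = 4.590, (a₂/a₁)^(3/2) = 9.833.
T₂ = 98.79 × 9.833 = 971.4 min.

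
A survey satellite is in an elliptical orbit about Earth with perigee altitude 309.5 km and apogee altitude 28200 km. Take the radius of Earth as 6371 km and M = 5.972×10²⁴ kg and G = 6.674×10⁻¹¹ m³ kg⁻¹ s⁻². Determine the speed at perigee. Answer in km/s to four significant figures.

v ≈ 10.00 km/s

μ = GM = 6.674×10⁻¹¹ × 5.972×10²⁴ = 3.986×10¹⁴ m³/s².
r_p = 6371 + 309.5 = 6680.5 km = 6.6805×10⁶ m.
r_a = 6371 + 28200 = 34571 km = 3.4571×10⁷ m.
Semi-major axis a = (r_p + r_a)/2 = 20626 km = 2.063×10⁷ m.
Vis-viva: v² = μ(2/r − 1/a) = 3.986×10¹⁴ × (2.994×10⁻⁷ − 4.848×10⁻⁸) = 1.000×10⁸ m²/s².
v = 10000 m/s = 10.00 km/s.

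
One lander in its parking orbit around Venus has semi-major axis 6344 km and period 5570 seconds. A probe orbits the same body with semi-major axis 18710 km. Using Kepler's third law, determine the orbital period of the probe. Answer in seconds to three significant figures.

T₂ ≈ 28200 seconds

Kepler's third law: T² ∝ a³, so T₂ = T₁ (a₂/a₁)^(3/2).
a₂/a₁ = 2.949, (a₂/a₁)^(3/2) = 5.065.
T₂ = 5570 × 5.065 = 28210 seconds.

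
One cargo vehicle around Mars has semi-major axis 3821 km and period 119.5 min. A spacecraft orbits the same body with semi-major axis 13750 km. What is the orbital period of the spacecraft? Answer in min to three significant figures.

T₂ ≈ 816 min

Kepler's third law: T² ∝ a³, so T₂ = T₁ (a₂/a₁)^(3/2).
a₂/a₁ = 3.599, (a₂/a₁)^(3/2) = 6.826.
T₂ = 119.5 × 6.826 = 815.7 min.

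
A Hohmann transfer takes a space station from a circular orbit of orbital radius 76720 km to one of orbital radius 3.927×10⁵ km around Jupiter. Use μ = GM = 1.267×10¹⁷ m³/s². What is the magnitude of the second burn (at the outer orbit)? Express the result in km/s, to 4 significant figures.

Δv ≈ 7.693 km/s

r₁ = 76720 km = 7.672×10⁷ m.
r₂ = 3.927×10⁵ km = 3.927×10⁸ m.
Transfer ellipse a_t = (r₁ + r₂)/2 = 2.347×10⁸ m.
At r₁: circular v_c1 = √(μ/r₁) = 40640 m/s; transfer-perijove v_p = √[μ(2/r₁ − 1/a_t)] = 52570 m/s.
At r₂: circular v_c2 = √(μ/r₂) = 17960 m/s; transfer-apojove v_a = √[μ(2/r₂ − 1/a_t)] = 10270 m/s.
Δv₂ = v_c2 − v_a = 7693 m/s.
= 7.693 km/s.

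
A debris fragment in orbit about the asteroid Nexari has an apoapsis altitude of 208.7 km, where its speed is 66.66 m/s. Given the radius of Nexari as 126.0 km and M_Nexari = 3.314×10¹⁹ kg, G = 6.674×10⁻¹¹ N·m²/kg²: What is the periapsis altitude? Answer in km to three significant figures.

periapsis altitude ≈ 43.5 km

μ = GM = 6.674×10⁻¹¹ × 3.314×10¹⁹ = 2.212×10⁹ m³/s².
r_a = 126.0 + 208.7 = 334.70 km = 3.347×10⁵ m.
Specific energy ε = v²/2 − μ/r = -4.386×10³ J/kg, so a = −μ/(2ε) = 2.521×10⁵ m.
The apsides satisfy r_p + r_a = 2a, so the periapsis radius is 2a − r_a = 1.695×10⁵ m = 169.53 km.
Periapsis altitude = 169.53 − 126.0 = 43.530 km.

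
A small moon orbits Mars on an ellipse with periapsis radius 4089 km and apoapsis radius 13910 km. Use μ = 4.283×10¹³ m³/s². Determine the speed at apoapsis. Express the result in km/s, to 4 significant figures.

v ≈ 1.183 km/s

Semi-major axis a = (r_p + r_a)/2 = 8999.5 km = 9.000×10⁶ m.
Vis-viva: v² = μ(2/r − 1/a) = 4.283×10¹³ × (1.438×10⁻⁷ − 1.111×10⁻⁷) = 1.399×10⁶ m²/s².
v = 1183 m/s = 1.183 km/s.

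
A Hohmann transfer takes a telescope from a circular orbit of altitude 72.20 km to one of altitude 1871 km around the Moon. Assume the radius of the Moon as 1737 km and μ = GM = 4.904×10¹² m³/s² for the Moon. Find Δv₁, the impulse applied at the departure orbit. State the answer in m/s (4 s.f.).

r₁ = 1737 + 72.20 = 1809.2 km = 1.8092×10⁶ m.
r₂ = 1737 + 1871 = 3608.0 km = 3.6080×10⁶ m.
Transfer ellipse a_t = (r₁ + r₂)/2 = 2.709×10⁶ m.
At r₁: circular v_c1 = √(μ/r₁) = 1646 m/s; transfer-perilune v_p = √[μ(2/r₁ − 1/a_t)] = 1900 m/s.
Δv₁ = v_p − v_c1 = 253.8 m/s.

Δv ≈ 253.8 m/s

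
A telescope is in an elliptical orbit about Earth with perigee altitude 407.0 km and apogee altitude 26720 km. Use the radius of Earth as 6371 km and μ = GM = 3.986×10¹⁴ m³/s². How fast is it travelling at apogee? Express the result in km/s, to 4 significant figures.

r_p = 6371 + 407.0 = 6778.0 km = 6.7780×10⁶ m.
r_a = 6371 + 26720 = 33091 km = 3.3091×10⁷ m.
Semi-major axis a = (r_p + r_a)/2 = 19934 km = 1.993×10⁷ m.
Vis-viva: v² = μ(2/r − 1/a) = 3.986×10¹⁴ × (6.044×10⁻⁸ − 5.016×10⁻⁸) = 4.096×10⁶ m²/s².
v = 2024 m/s = 2.024 km/s.

v ≈ 2.024 km/s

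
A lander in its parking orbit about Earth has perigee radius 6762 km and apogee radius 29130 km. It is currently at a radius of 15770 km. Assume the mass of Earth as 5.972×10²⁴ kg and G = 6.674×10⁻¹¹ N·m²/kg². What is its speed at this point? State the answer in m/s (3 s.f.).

v ≈ 5320 m/s

μ = GM = 6.674×10⁻¹¹ × 5.972×10²⁴ = 3.986×10¹⁴ m³/s².
Semi-major axis a = (r_p + r_a)/2 = 17946 km = 1.795×10⁷ m.
Vis-viva: v² = μ(2/r − 1/a) = 3.986×10¹⁴ × (1.268×10⁻⁷ − 5.572×10⁻⁸) = 2.834×10⁷ m²/s².
v = 5323 m/s.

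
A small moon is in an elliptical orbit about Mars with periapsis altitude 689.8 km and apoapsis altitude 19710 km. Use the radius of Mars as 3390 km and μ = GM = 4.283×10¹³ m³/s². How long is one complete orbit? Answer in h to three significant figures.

T ≈ 13.4 h

r_p = 3390 + 689.8 = 4079.8 km = 4.0798×10⁶ m.
r_a = 3390 + 19710 = 23100 km = 2.3100×10⁷ m.
Semi-major axis a = (r_p + r_a)/2 = (4079.8 + 23100)/2 = 13590 km = 1.359×10⁷ m.
By Kepler's third law T = 2π√(a³/μ) = 2π × 7.655×10³ = 4.810×10⁴ s.
= 13.36 h.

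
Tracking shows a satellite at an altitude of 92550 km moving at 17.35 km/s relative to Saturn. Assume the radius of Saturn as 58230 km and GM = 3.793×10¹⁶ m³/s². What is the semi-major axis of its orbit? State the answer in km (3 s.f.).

r = 58230 + 92550 = 1.5078×10⁵ km = 1.508×10⁸ m.
Specific orbital energy ε = v²/2 − μ/r = (17350)²/2 − 3.793×10¹⁶/1.508×10⁸ = -1.010×10⁸ J/kg.
Since ε = −μ/(2a), a = −μ/(2ε) = 1.877×10⁸ m = 1.8768×10⁵ km.

a ≈ 1.88×10⁵ km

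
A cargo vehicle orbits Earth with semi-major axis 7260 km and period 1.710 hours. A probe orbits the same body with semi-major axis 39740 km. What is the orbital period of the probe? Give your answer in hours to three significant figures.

T₂ ≈ 21.9 hours

Kepler's third law: T² ∝ a³, so T₂ = T₁ (a₂/a₁)^(3/2).
a₂/a₁ = 5.474, (a₂/a₁)^(3/2) = 12.81.
T₂ = 1.710 × 12.81 = 21.90 hours.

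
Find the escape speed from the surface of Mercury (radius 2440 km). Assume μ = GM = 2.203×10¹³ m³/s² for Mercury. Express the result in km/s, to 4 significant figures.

v_esc ≈ 4.249 km/s

r = R = 2.440×10⁶ m.
Escape speed v_esc = √(2μ/r) = √(2 × 2.203×10¹³ / 2.440×10⁶) = √(1.806×10⁷) = 4249 m/s.
= 4.249 km/s.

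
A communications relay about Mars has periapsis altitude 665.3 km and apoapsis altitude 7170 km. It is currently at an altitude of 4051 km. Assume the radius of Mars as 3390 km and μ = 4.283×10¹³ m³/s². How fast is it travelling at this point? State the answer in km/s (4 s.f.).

r_p = 3390 + 665.3 = 4055.3 km = 4.0553×10⁶ m.
r_a = 3390 + 7170 = 10560 km = 1.0560×10⁷ m.
r = 3390 + 4051 = 7441.0 km = 7.441×10⁶ m.
Semi-major axis a = (r_p + r_a)/2 = 7307.6 km = 7.308×10⁶ m.
Vis-viva: v² = μ(2/r − 1/a) = 4.283×10¹³ × (2.688×10⁻⁷ − 1.368×10⁻⁷) = 5.651×10⁶ m²/s².
v = 2377 m/s = 2.377 km/s.

v ≈ 2.377 km/s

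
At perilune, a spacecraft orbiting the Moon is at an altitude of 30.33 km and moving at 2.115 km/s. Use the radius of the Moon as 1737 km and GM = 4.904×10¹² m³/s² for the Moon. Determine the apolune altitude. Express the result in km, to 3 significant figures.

apolune altitude ≈ 5610 km

r_p = 1737 + 30.33 = 1767.3 km = 1.767×10⁶ m.
Specific energy ε = v²/2 − μ/r = -5.382×10⁵ J/kg, so a = −μ/(2ε) = 4.556×10⁶ m.
The apsides satisfy r_p + r_a = 2a, so the apolune radius is 2a − r_p = 7.345×10⁶ m = 7344.6 km.
Apolune altitude = 7344.6 − 1737 = 5607.6 km.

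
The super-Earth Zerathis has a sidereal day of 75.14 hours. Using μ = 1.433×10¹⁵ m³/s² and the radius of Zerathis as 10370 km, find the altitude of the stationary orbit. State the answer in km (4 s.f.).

T = 75.14 hours = 2.705×10⁵ s.
A synchronous orbit has period T, so by Kepler's third law a = (μT²/4π²)^(1/3).
μT²/4π² = 1.433×10¹⁵ × (2.705×10⁵)² / 39.48 = 2.656×10²⁴ m³.
a = 1.385×10⁸ m = 1.3849×10⁵ km.
Altitude h = a − R = 1.3849×10⁵ − 10370 = 1.2812×10⁵ km.

h_sync ≈ 1.281×10⁵ km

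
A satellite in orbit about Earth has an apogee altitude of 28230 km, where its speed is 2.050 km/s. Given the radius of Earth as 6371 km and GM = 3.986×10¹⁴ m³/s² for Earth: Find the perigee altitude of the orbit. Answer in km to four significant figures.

perigee altitude ≈ 1348 km

r_a = 6371 + 28230 = 34601 km = 3.460×10⁷ m.
Specific energy ε = v²/2 − μ/r = -9.419×10⁶ J/kg, so a = −μ/(2ε) = 2.116×10⁷ m.
The apsides satisfy r_p + r_a = 2a, so the perigee radius is 2a − r_a = 7.719×10⁶ m = 7719.3 km.
Perigee altitude = 7719.3 − 6371 = 1348.3 km.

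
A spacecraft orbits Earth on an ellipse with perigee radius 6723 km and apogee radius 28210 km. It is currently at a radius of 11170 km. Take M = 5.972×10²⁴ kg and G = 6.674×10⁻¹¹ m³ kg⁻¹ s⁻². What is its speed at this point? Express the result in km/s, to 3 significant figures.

v ≈ 6.97 km/s

μ = GM = 6.674×10⁻¹¹ × 5.972×10²⁴ = 3.986×10¹⁴ m³/s².
Semi-major axis a = (r_p + r_a)/2 = 17466 km = 1.747×10⁷ m.
Vis-viva: v² = μ(2/r − 1/a) = 3.986×10¹⁴ × (1.791×10⁻⁷ − 5.725×10⁻⁸) = 4.855×10⁷ m²/s².
v = 6967 m/s = 6.967 km/s.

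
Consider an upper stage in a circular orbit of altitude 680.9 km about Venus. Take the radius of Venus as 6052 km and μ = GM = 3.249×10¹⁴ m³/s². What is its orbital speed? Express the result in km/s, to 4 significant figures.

r = 6052 + 680.9 = 6732.9 km = 6.7329×10⁶ m.
For a circular orbit v = √(μ/r) = √(3.249×10¹⁴ / 6.733×10⁶) = √(4.826×10⁷) = 6947 m/s.
That is 6.947 km/s.

v ≈ 6.947 km/s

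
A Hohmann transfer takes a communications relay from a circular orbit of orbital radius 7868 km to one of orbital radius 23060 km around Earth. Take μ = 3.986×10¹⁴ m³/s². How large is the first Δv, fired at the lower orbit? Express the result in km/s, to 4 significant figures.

r₁ = 7868 km = 7.868×10⁶ m.
r₂ = 23060 km = 2.306×10⁷ m.
Transfer ellipse a_t = (r₁ + r₂)/2 = 1.546×10⁷ m.
At r₁: circular v_c1 = √(μ/r₁) = 7118 m/s; transfer-perigee v_p = √[μ(2/r₁ − 1/a_t)] = 8692 m/s.
Δv₁ = v_p − v_c1 = 1574 m/s.
= 1.574 km/s.

Δv ≈ 1.574 km/s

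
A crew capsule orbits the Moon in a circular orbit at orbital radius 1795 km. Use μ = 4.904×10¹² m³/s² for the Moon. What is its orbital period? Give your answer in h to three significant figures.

T ≈ 1.90 h

r = 1795 km = 1.795×10⁶ m.
Kepler's third law: T = 2π√(r³/μ) = 2π√((1.795×10⁶)³ / 4.904×10¹²).
r³/μ = 1.179×10⁶ s², so T = 2π × 1.086×10³ = 6.823×10³ s.
Converting: 6.823×10³ s ÷ 3600 = 1.895 h.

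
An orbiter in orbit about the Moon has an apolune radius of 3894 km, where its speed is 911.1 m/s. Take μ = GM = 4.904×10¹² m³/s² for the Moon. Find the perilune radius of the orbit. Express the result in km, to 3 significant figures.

perilune radius ≈ 1910 km

r_a = 3.894×10⁶ m.
Specific energy ε = v²/2 − μ/r = -8.443×10⁵ J/kg, so a = −μ/(2ε) = 2.904×10⁶ m.
The apsides satisfy r_p + r_a = 2a, so the perilune radius is 2a − r_a = 1.914×10⁶ m = 1914.2 km.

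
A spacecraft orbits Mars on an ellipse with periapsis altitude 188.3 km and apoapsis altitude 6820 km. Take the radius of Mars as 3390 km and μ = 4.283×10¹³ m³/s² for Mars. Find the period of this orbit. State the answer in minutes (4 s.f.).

T ≈ 289.7 minutes

r_p = 3390 + 188.3 = 3578.3 km = 3.5783×10⁶ m.
r_a = 3390 + 6820 = 10210 km = 1.0210×10⁷ m.
Semi-major axis a = (r_p + r_a)/2 = (3578.3 + 10210)/2 = 6894.1 km = 6.894×10⁶ m.
By Kepler's third law T = 2π√(a³/μ) = 2π × 2.766×10³ = 1.738×10⁴ s.
= 289.7 minutes.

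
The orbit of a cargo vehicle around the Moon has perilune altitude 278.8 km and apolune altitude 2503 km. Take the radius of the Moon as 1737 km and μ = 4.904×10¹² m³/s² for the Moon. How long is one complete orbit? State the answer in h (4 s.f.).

T ≈ 4.360 h

r_p = 1737 + 278.8 = 2015.8 km = 2.0158×10⁶ m.
r_a = 1737 + 2503 = 4240.0 km = 4.2400×10⁶ m.
Semi-major axis a = (r_p + r_a)/2 = (2015.8 + 4240.0)/2 = 3127.9 km = 3.128×10⁶ m.
By Kepler's third law T = 2π√(a³/μ) = 2π × 2.498×10³ = 1.570×10⁴ s.
= 4.360 h.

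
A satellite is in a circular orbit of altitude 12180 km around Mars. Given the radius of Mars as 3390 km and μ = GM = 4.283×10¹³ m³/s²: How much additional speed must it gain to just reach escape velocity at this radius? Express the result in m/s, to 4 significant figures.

r = 3390 + 12180 = 15570 km = 1.5570×10⁷ m.
Circular speed v_c = √(μ/r) = 1659 m/s.
Escape speed v_esc = √(2μ/r) = √2 × v_c = 2346 m/s.
Δv = v_esc − v_c = 687.0 m/s.

Δv ≈ 687.0 m/s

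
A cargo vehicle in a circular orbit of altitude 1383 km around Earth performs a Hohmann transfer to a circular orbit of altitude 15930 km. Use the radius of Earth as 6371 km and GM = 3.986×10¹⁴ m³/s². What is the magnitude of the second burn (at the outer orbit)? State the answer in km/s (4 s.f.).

Δv ≈ 1.191 km/s

r₁ = 6371 + 1383 = 7754.0 km = 7.7540×10⁶ m.
r₂ = 6371 + 15930 = 22301 km = 2.2301×10⁷ m.
Transfer ellipse a_t = (r₁ + r₂)/2 = 1.503×10⁷ m.
At r₁: circular v_c1 = √(μ/r₁) = 7170 m/s; transfer-perigee v_p = √[μ(2/r₁ − 1/a_t)] = 8734 m/s.
At r₂: circular v_c2 = √(μ/r₂) = 4228 m/s; transfer-apogee v_a = √[μ(2/r₂ − 1/a_t)] = 3037 m/s.
Δv₂ = v_c2 − v_a = 1191 m/s.
= 1.191 km/s.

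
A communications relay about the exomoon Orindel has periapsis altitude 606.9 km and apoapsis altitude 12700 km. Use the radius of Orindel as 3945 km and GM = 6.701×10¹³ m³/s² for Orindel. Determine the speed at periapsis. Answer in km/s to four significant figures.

v ≈ 4.808 km/s

r_p = 3945 + 606.9 = 4551.9 km = 4.5519×10⁶ m.
r_a = 3945 + 12700 = 16645 km = 1.6645×10⁷ m.
Semi-major axis a = (r_p + r_a)/2 = 10598 km = 1.060×10⁷ m.
Vis-viva: v² = μ(2/r − 1/a) = 6.701×10¹³ × (4.394×10⁻⁷ − 9.435×10⁻⁸) = 2.312×10⁷ m²/s².
v = 4808 m/s = 4.808 km/s.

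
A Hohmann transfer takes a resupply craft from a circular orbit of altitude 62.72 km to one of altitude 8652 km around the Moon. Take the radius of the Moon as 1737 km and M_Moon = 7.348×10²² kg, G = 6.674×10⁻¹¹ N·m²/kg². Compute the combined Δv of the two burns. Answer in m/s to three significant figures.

μ = GM = 6.674×10⁻¹¹ × 7.348×10²² = 4.904×10¹² m³/s².
r₁ = 1737 + 62.72 = 1799.7 km = 1.7997×10⁶ m.
r₂ = 1737 + 8652 = 10389 km = 1.0389×10⁷ m.
Transfer ellipse a_t = (r₁ + r₂)/2 = 6.094×10⁶ m.
At r₁: circular v_c1 = √(μ/r₁) = 1651 m/s; transfer-perilune v_p = √[μ(2/r₁ − 1/a_t)] = 2155 m/s.
Δv₁ = v_p − v_c1 = 504.5 m/s.
At r₂: circular v_c2 = √(μ/r₂) = 687.1 m/s; transfer-apolune v_a = √[μ(2/r₂ − 1/a_t)] = 373.4 m/s.
Δv₂ = v_c2 − v_a = 313.7 m/s.
Total Δv = Δv₁ + Δv₂ = 818.2 m/s.

Δv_total ≈ 818 m/s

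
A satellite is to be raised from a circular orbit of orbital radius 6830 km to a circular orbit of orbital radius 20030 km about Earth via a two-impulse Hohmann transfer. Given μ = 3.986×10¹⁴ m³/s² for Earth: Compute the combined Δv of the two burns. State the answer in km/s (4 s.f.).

Δv_total ≈ 2.970 km/s

r₁ = 6830 km = 6.830×10⁶ m.
r₂ = 20030 km = 2.003×10⁷ m.
Transfer ellipse a_t = (r₁ + r₂)/2 = 1.343×10⁷ m.
At r₁: circular v_c1 = √(μ/r₁) = 7639 m/s; transfer-perigee v_p = √[μ(2/r₁ − 1/a_t)] = 9330 m/s.
Δv₁ = v_p − v_c1 = 1690 m/s.
At r₂: circular v_c2 = √(μ/r₂) = 4461 m/s; transfer-apogee v_a = √[μ(2/r₂ − 1/a_t)] = 3181 m/s.
Δv₂ = v_c2 − v_a = 1280 m/s.
Total Δv = Δv₁ + Δv₂ = 2970 m/s = 2.970 km/s.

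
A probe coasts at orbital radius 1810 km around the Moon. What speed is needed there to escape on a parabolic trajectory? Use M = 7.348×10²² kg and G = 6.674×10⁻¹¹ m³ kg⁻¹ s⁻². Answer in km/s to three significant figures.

v_esc ≈ 2.33 km/s

μ = GM = 6.674×10⁻¹¹ × 7.348×10²² = 4.904×10¹² m³/s².
r = 1810 km = 1.810×10⁶ m.
Escape speed v_esc = √(2μ/r) = √(2 × 4.904×10¹² / 1.810×10⁶) = √(5.419×10⁶) = 2328 m/s.
= 2.328 km/s.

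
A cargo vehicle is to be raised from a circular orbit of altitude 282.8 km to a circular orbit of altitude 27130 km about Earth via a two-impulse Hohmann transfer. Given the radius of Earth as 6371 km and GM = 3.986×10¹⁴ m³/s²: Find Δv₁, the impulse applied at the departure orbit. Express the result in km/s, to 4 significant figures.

Δv ≈ 2.258 km/s

r₁ = 6371 + 282.8 = 6653.8 km = 6.6538×10⁶ m.
r₂ = 6371 + 27130 = 33501 km = 3.3501×10⁷ m.
Transfer ellipse a_t = (r₁ + r₂)/2 = 2.008×10⁷ m.
At r₁: circular v_c1 = √(μ/r₁) = 7740 m/s; transfer-perigee v_p = √[μ(2/r₁ − 1/a_t)] = 9998 m/s.
Δv₁ = v_p − v_c1 = 2258 m/s.
= 2.258 km/s.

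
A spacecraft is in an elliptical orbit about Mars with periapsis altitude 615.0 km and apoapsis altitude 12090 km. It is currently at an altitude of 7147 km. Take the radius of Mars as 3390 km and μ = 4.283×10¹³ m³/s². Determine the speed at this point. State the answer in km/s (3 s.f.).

r_p = 3390 + 615.0 = 4005.0 km = 4.0050×10⁶ m.
r_a = 3390 + 12090 = 15480 km = 1.5480×10⁷ m.
r = 3390 + 7147 = 10537 km = 1.054×10⁷ m.
Semi-major axis a = (r_p + r_a)/2 = 9742.5 km = 9.742×10⁶ m.
Vis-viva: v² = μ(2/r − 1/a) = 4.283×10¹³ × (1.898×10⁻⁷ − 1.026×10⁻⁷) = 3.733×10⁶ m²/s².
v = 1932 m/s = 1.932 km/s.

v ≈ 1.93 km/s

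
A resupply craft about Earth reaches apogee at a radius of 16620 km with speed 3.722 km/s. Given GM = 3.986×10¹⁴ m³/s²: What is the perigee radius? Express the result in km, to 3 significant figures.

perigee radius ≈ 6750 km

r_a = 1.662×10⁷ m.
Specific energy ε = v²/2 − μ/r = -1.706×10⁷ J/kg, so a = −μ/(2ε) = 1.168×10⁷ m.
The apsides satisfy r_p + r_a = 2a, so the perigee radius is 2a − r_a = 6.749×10⁶ m = 6749.4 km.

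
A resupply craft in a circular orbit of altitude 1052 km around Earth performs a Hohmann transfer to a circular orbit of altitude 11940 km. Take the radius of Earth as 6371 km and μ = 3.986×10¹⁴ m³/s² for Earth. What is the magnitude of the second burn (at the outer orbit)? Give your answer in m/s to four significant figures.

Δv ≈ 1122 m/s

r₁ = 6371 + 1052 = 7423.0 km = 7.4230×10⁶ m.
r₂ = 6371 + 11940 = 18311 km = 1.8311×10⁷ m.
Transfer ellipse a_t = (r₁ + r₂)/2 = 1.287×10⁷ m.
At r₁: circular v_c1 = √(μ/r₁) = 7328 m/s; transfer-perigee v_p = √[μ(2/r₁ − 1/a_t)] = 8742 m/s.
At r₂: circular v_c2 = √(μ/r₂) = 4666 m/s; transfer-apogee v_a = √[μ(2/r₂ − 1/a_t)] = 3544 m/s.
Δv₂ = v_c2 − v_a = 1122 m/s.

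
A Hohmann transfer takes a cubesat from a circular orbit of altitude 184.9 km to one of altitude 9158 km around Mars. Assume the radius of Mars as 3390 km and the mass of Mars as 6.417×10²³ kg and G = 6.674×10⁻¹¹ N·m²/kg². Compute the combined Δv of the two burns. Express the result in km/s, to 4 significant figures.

μ = GM = 6.674×10⁻¹¹ × 6.417×10²³ = 4.283×10¹³ m³/s².
r₁ = 3390 + 184.9 = 3574.9 km = 3.5749×10⁶ m.
r₂ = 3390 + 9158 = 12548 km = 1.2548×10⁷ m.
Transfer ellipse a_t = (r₁ + r₂)/2 = 8.061×10⁶ m.
At r₁: circular v_c1 = √(μ/r₁) = 3461 m/s; transfer-periapsis v_p = √[μ(2/r₁ − 1/a_t)] = 4318 m/s.
Δv₁ = v_p − v_c1 = 857.0 m/s.
At r₂: circular v_c2 = √(μ/r₂) = 1847 m/s; transfer-apoapsis v_a = √[μ(2/r₂ − 1/a_t)] = 1230 m/s.
Δv₂ = v_c2 − v_a = 617.2 m/s.
Total Δv = Δv₁ + Δv₂ = 1474 m/s = 1.474 km/s.

Δv_total ≈ 1.474 km/s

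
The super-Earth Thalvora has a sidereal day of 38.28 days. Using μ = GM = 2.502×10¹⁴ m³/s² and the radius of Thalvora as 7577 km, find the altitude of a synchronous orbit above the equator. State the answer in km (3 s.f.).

h_sync ≈ 4.03×10⁵ km

T = 38.28 days = 3.307×10⁶ s.
A synchronous orbit has period T, so by Kepler's third law a = (μT²/4π²)^(1/3).
μT²/4π² = 2.502×10¹⁴ × (3.307×10⁶)² / 39.48 = 6.933×10²⁵ m³.
a = 4.108×10⁸ m = 4.1080×10⁵ km.
Altitude h = a − R = 4.1080×10⁵ − 7577 = 4.0323×10⁵ km.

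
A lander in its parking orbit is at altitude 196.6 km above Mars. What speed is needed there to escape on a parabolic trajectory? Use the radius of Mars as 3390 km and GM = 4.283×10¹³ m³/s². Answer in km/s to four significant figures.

v_esc ≈ 4.887 km/s

r = 3390 + 196.6 = 3586.6 km = 3.5866×10⁶ m.
Escape speed v_esc = √(2μ/r) = √(2 × 4.283×10¹³ / 3.587×10⁶) = √(2.388×10⁷) = 4887 m/s.
= 4.887 km/s.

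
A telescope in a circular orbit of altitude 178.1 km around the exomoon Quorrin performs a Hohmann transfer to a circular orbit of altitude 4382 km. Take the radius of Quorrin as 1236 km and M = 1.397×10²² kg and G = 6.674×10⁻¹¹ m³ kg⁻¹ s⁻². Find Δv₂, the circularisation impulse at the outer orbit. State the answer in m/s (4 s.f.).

Δv ≈ 149.0 m/s

μ = GM = 6.674×10⁻¹¹ × 1.397×10²² = 9.324×10¹¹ m³/s².
r₁ = 1236 + 178.1 = 1414.1 km = 1.4141×10⁶ m.
r₂ = 1236 + 4382 = 5618.0 km = 5.6180×10⁶ m.
Transfer ellipse a_t = (r₁ + r₂)/2 = 3.516×10⁶ m.
At r₁: circular v_c1 = √(μ/r₁) = 812.0 m/s; transfer-periapsis v_p = √[μ(2/r₁ − 1/a_t)] = 1026 m/s.
At r₂: circular v_c2 = √(μ/r₂) = 407.4 m/s; transfer-apoapsis v_a = √[μ(2/r₂ − 1/a_t)] = 258.4 m/s.
Δv₂ = v_c2 − v_a = 149.0 m/s.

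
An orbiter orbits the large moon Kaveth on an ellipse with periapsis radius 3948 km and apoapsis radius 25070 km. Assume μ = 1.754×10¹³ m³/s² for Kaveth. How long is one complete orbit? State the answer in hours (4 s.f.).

T ≈ 23.03 hours

Semi-major axis a = (r_p + r_a)/2 = (3948.0 + 25070)/2 = 14509 km = 1.451×10⁷ m.
By Kepler's third law T = 2π√(a³/μ) = 2π × 1.320×10⁴ = 8.291×10⁴ s.
= 23.03 hours.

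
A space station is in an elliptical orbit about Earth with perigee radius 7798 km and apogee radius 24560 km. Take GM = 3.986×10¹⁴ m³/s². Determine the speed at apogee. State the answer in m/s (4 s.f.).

v ≈ 2797 m/s

Semi-major axis a = (r_p + r_a)/2 = 16179 km = 1.618×10⁷ m.
Vis-viva: v² = μ(2/r − 1/a) = 3.986×10¹⁴ × (8.143×10⁻⁸ − 6.181×10⁻⁸) = 7.822×10⁶ m²/s².
v = 2797 m/s.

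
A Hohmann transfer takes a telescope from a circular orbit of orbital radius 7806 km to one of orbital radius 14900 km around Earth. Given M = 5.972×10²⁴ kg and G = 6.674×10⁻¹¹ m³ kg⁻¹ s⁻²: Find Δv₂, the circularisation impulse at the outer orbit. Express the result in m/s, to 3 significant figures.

Δv ≈ 883 m/s

μ = GM = 6.674×10⁻¹¹ × 5.972×10²⁴ = 3.986×10¹⁴ m³/s².
r₁ = 7806 km = 7.806×10⁶ m.
r₂ = 14900 km = 1.490×10⁷ m.
Transfer ellipse a_t = (r₁ + r₂)/2 = 1.135×10⁷ m.
At r₁: circular v_c1 = √(μ/r₁) = 7146 m/s; transfer-perigee v_p = √[μ(2/r₁ − 1/a_t)] = 8186 m/s.
At r₂: circular v_c2 = √(μ/r₂) = 5172 m/s; transfer-apogee v_a = √[μ(2/r₂ − 1/a_t)] = 4289 m/s.
Δv₂ = v_c2 − v_a = 883.4 m/s.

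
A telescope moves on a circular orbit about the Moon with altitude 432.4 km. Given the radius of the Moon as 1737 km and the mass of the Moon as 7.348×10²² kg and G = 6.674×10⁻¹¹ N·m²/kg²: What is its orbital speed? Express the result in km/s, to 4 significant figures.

v ≈ 1.504 km/s

μ = GM = 6.674×10⁻¹¹ × 7.348×10²² = 4.904×10¹² m³/s².
r = 1737 + 432.4 = 2169.4 km = 2.1694×10⁶ m.
For a circular orbit v = √(μ/r) = √(4.904×10¹² / 2.169×10⁶) = √(2.261×10⁶) = 1504 m/s.
That is 1.504 km/s.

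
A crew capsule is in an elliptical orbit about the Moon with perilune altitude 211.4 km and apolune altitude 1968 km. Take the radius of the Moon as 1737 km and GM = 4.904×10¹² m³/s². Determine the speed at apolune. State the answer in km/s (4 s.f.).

v ≈ 0.9552 km/s

r_p = 1737 + 211.4 = 1948.4 km = 1.9484×10⁶ m.
r_a = 1737 + 1968 = 3705.0 km = 3.7050×10⁶ m.
Semi-major axis a = (r_p + r_a)/2 = 2826.7 km = 2.827×10⁶ m.
Vis-viva: v² = μ(2/r − 1/a) = 4.904×10¹² × (5.398×10⁻⁷ − 3.538×10⁻⁷) = 9.123×10⁵ m²/s².
v = 955.2 m/s = 0.9552 km/s.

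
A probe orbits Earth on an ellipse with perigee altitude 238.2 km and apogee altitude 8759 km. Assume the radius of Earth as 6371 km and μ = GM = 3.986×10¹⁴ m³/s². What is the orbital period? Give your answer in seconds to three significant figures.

T ≈ 11300 seconds

r_p = 6371 + 238.2 = 6609.2 km = 6.6092×10⁶ m.
r_a = 6371 + 8759 = 15130 km = 1.5130×10⁷ m.
Semi-major axis a = (r_p + r_a)/2 = (6609.2 + 15130)/2 = 10870 km = 1.087×10⁷ m.
By Kepler's third law T = 2π√(a³/μ) = 2π × 1.795×10³ = 1.128×10⁴ s.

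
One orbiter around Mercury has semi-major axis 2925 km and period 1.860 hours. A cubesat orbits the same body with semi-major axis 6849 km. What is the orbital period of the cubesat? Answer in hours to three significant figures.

Kepler's third law: T² ∝ a³, so T₂ = T₁ (a₂/a₁)^(3/2).
a₂/a₁ = 2.342, (a₂/a₁)^(3/2) = 3.583.
T₂ = 1.860 × 3.583 = 6.664 hours.

T₂ ≈ 6.66 hours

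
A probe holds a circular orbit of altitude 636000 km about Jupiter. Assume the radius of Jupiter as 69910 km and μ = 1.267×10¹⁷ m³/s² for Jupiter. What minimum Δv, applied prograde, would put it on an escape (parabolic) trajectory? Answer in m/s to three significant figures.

Δv ≈ 5550 m/s

r = 69910 + 636000 = 705910 km = 7.0591×10⁸ m.
Circular speed v_c = √(μ/r) = 13400 m/s.
Escape speed v_esc = √(2μ/r) = √2 × v_c = 18950 m/s.
Δv = v_esc − v_c = 5549 m/s.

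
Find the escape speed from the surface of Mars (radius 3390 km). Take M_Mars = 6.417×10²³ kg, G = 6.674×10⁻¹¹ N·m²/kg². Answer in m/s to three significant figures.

μ = GM = 6.674×10⁻¹¹ × 6.417×10²³ = 4.283×10¹³ m³/s².
r = R = 3.390×10⁶ m.
Escape speed v_esc = √(2μ/r) = √(2 × 4.283×10¹³ / 3.390×10⁶) = √(2.527×10⁷) = 5027 m/s.

v_esc ≈ 5030 m/s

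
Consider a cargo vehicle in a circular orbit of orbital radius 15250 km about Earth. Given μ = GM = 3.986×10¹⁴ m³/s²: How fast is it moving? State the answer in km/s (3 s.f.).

v ≈ 5.11 km/s

r = 15250 km = 1.525×10⁷ m.
For a circular orbit v = √(μ/r) = √(3.986×10¹⁴ / 1.525×10⁷) = √(2.614×10⁷) = 5113 m/s.
That is 5.113 km/s.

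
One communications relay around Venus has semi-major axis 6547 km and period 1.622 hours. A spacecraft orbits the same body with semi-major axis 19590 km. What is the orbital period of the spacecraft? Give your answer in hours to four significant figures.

T₂ ≈ 8.395 hours

Kepler's third law: T² ∝ a³, so T₂ = T₁ (a₂/a₁)^(3/2).
a₂/a₁ = 2.992, (a₂/a₁)^(3/2) = 5.176.
T₂ = 1.622 × 5.176 = 8.395 hours.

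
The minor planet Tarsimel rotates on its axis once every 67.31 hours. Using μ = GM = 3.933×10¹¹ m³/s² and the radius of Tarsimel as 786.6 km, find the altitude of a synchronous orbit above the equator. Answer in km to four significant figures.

T = 67.31 hours = 2.423×10⁵ s.
A synchronous orbit has period T, so by Kepler's third law a = (μT²/4π²)^(1/3).
μT²/4π² = 3.933×10¹¹ × (2.423×10⁵)² / 39.48 = 5.850×10²⁰ m³.
a = 8.363×10⁶ m = 8363.3 km.
Altitude h = a − R = 8363.3 − 786.6 = 7576.7 km.

h_sync ≈ 7577 km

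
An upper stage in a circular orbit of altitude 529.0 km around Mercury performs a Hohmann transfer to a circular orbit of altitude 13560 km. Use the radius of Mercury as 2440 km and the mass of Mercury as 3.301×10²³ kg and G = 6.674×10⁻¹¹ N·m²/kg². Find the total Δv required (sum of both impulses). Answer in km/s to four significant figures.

μ = GM = 6.674×10⁻¹¹ × 3.301×10²³ = 2.203×10¹³ m³/s².
r₁ = 2440 + 529.0 = 2969.0 km = 2.9690×10⁶ m.
r₂ = 2440 + 13560 = 16000 km = 1.6000×10⁷ m.
Transfer ellipse a_t = (r₁ + r₂)/2 = 9.484×10⁶ m.
At r₁: circular v_c1 = √(μ/r₁) = 2724 m/s; transfer-periherm v_p = √[μ(2/r₁ − 1/a_t)] = 3538 m/s.
Δv₁ = v_p − v_c1 = 814.0 m/s.
At r₂: circular v_c2 = √(μ/r₂) = 1173 m/s; transfer-apoherm v_a = √[μ(2/r₂ − 1/a_t)] = 656.5 m/s.
Δv₂ = v_c2 − v_a = 516.9 m/s.
Total Δv = Δv₁ + Δv₂ = 1331 m/s = 1.331 km/s.

Δv_total ≈ 1.331 km/s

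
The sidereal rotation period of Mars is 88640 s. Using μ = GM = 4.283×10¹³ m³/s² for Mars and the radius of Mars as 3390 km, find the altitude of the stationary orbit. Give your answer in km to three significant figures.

h_sync ≈ 17000 km

A synchronous orbit has period T, so by Kepler's third law a = (μT²/4π²)^(1/3).
μT²/4π² = 4.283×10¹³ × (8.864×10⁴)² / 39.48 = 8.524×10²¹ m³.
a = 2.043×10⁷ m = 20428 km.
Altitude h = a − R = 20428 − 3390 = 17038 km.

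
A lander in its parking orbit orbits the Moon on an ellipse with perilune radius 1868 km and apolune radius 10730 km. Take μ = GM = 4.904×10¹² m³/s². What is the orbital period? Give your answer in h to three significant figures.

T ≈ 12.5 h

Semi-major axis a = (r_p + r_a)/2 = (1868.0 + 10730)/2 = 6299.0 km = 6.299×10⁶ m.
By Kepler's third law T = 2π√(a³/μ) = 2π × 7.139×10³ = 4.486×10⁴ s.
= 12.46 h.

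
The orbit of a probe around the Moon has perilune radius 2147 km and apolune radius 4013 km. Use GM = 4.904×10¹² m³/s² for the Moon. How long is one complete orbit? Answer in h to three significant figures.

Semi-major axis a = (r_p + r_a)/2 = (2147.0 + 4013.0)/2 = 3080.0 km = 3.080×10⁶ m.
By Kepler's third law T = 2π√(a³/μ) = 2π × 2.441×10³ = 1.534×10⁴ s.
= 4.260 h.

T ≈ 4.26 h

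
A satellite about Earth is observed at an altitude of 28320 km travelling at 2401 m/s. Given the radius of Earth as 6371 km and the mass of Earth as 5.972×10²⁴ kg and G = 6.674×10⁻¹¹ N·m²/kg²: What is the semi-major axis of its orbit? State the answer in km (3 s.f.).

μ = GM = 6.674×10⁻¹¹ × 5.972×10²⁴ = 3.986×10¹⁴ m³/s².
r = 6371 + 28320 = 34691 km = 3.469×10⁷ m.
Vis-viva rearranged: 1/a = 2/r − v²/μ = 5.765×10⁻⁸ − 1.446×10⁻⁸ = 4.319×10⁻⁸ m⁻¹.
a = 2.315×10⁷ m = 23154 km.

a ≈ 23200 km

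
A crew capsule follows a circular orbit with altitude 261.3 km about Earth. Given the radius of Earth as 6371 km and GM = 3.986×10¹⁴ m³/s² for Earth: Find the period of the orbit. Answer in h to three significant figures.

T ≈ 1.49 h

r = 6371 + 261.3 = 6632.3 km = 6.6323×10⁶ m.
Kepler's third law: T = 2π√(r³/μ) = 2π√((6.632×10⁶)³ / 3.986×10¹⁴).
r³/μ = 7.319×10⁵ s², so T = 2π × 8.555×10² = 5.375×10³ s.
Converting: 5.375×10³ s ÷ 3600 = 1.493 h.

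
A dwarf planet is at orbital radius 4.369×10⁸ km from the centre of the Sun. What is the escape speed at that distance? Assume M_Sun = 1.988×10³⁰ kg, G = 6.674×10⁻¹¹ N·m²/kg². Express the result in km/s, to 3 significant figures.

v_esc ≈ 24.6 km/s

μ = GM = 6.674×10⁻¹¹ × 1.988×10³⁰ = 1.327×10²⁰ m³/s².
r = 4.369×10⁸ km = 4.369×10¹¹ m.
Escape speed v_esc = √(2μ/r) = √(2 × 1.327×10²⁰ / 4.369×10¹¹) = √(6.074×10⁸) = 24640 m/s.
= 24.64 km/s.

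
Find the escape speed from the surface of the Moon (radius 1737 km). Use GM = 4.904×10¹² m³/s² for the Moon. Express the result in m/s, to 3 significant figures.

r = R = 1.737×10⁶ m.
Escape speed v_esc = √(2μ/r) = √(2 × 4.904×10¹² / 1.737×10⁶) = √(5.647×10⁶) = 2376 m/s.

v_esc ≈ 2380 m/s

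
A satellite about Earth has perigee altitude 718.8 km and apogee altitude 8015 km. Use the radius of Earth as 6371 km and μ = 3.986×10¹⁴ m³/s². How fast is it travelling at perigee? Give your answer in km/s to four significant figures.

r_p = 6371 + 718.8 = 7089.8 km = 7.0898×10⁶ m.
r_a = 6371 + 8015 = 14386 km = 1.4386×10⁷ m.
Semi-major axis a = (r_p + r_a)/2 = 10738 km = 1.074×10⁷ m.
Vis-viva: v² = μ(2/r − 1/a) = 3.986×10¹⁴ × (2.821×10⁻⁷ − 9.313×10⁻⁸) = 7.532×10⁷ m²/s².
v = 8679 m/s = 8.679 km/s.

v ≈ 8.679 km/s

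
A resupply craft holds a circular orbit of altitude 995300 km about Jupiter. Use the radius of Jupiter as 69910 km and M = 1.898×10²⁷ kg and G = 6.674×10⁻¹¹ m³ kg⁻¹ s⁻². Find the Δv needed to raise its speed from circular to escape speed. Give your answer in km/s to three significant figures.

μ = GM = 6.674×10⁻¹¹ × 1.898×10²⁷ = 1.267×10¹⁷ m³/s².
r = 69910 + 995300 = 1065200 km = 1.0652×10⁹ m.
Circular speed v_c = √(μ/r) = 10900 m/s.
Escape speed v_esc = √(2μ/r) = √2 × v_c = 15420 m/s.
Δv = v_esc − v_c = 4517 m/s = 4.517 km/s.

Δv ≈ 4.52 km/s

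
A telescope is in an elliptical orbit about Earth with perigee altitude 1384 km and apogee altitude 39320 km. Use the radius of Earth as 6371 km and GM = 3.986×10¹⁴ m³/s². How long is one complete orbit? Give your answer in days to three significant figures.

r_p = 6371 + 1384 = 7755.0 km = 7.7550×10⁶ m.
r_a = 6371 + 39320 = 45691 km = 4.5691×10⁷ m.
Semi-major axis a = (r_p + r_a)/2 = (7755.0 + 45691)/2 = 26723 km = 2.672×10⁷ m.
By Kepler's third law T = 2π√(a³/μ) = 2π × 6.919×10³ = 4.347×10⁴ s.
= 0.5032 days.

T ≈ 0.503 days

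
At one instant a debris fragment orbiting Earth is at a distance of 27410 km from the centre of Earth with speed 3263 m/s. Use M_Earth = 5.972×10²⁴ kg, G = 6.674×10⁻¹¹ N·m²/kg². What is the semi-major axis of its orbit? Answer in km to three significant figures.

a ≈ 21600 km

μ = GM = 6.674×10⁻¹¹ × 5.972×10²⁴ = 3.986×10¹⁴ m³/s².
r = 2.741×10⁷ m.
Vis-viva rearranged: 1/a = 2/r − v²/μ = 7.297×10⁻⁸ − 2.671×10⁻⁸ = 4.625×10⁻⁸ m⁻¹.
a = 2.162×10⁷ m = 21620 km.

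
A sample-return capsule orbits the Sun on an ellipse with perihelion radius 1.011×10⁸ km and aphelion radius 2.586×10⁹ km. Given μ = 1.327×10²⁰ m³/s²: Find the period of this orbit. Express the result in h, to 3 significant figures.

Semi-major axis a = (r_p + r_a)/2 = (1.0110×10⁸ + 2.5860×10⁹)/2 = 1.3436×10⁹ km = 1.344×10¹² m.
By Kepler's third law T = 2π√(a³/μ) = 2π × 1.352×10⁸ = 8.494×10⁸ s.
= 2.360×10⁵ h.

T ≈ 236000 h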